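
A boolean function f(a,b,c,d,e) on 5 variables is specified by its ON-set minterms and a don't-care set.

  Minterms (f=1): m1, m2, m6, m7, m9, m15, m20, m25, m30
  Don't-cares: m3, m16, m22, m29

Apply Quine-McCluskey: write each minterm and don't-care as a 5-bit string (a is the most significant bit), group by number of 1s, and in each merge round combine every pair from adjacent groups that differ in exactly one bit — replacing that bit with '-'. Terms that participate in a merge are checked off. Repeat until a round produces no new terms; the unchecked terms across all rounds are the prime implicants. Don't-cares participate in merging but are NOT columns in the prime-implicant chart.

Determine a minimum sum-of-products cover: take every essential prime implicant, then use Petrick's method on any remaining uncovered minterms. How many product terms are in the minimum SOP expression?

size-2^0 implicants → 00001(✓)  00010(✓)  00011(✓)  00110(✓)  00111(✓)  01001(✓)  01111(✓)  10000(✓)  10100(✓)  10110(✓)  11001(✓)  11101(✓)  11110(✓)
size-2^1 implicants → -0110  -1001  0-001  0-111  00-10(✓)  00-11(✓)  000-1  0001-(✓)  0011-(✓)  1-110  10-00  101-0  11-01
size-2^2 implicants → 00-1-
Unchecked terms (primes): -0110, -1001, 0-001, 0-111, 00-1-, 000-1, 1-110, 10-00, 101-0, 11-01
Minterm coverage:
  m1 ⊆ 0-001,000-1
  m2 ⊆ 00-1- [E]
  m6 ⊆ -0110,00-1-
  m7 ⊆ 0-111,00-1-
  m9 ⊆ -1001,0-001
  m15 ⊆ 0-111 [E]
  m20 ⊆ 10-00,101-0
  m25 ⊆ -1001,11-01
  m30 ⊆ 1-110 [E]
E = {0-111, 00-1-, 1-110}
Petrick residual → -1001, 0-001, 10-00
Cover = bc'd'e + a'c'd'e + a'cde + a'b'd + acde' + ab'd'e'  |cover|=6

6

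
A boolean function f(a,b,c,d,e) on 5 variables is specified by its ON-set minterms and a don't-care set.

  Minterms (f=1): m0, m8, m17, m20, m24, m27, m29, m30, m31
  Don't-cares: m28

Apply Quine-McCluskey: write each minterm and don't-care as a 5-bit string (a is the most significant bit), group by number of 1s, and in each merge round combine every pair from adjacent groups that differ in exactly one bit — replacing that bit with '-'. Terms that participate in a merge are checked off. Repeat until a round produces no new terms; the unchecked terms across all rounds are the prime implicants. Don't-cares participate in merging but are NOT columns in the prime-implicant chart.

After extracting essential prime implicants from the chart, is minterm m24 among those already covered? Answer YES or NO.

NO

size-2^0 implicants → 00000(✓)  01000(✓)  10001  10100(✓)  11000(✓)  11011(✓)  11100(✓)  11101(✓)  11110(✓)  11111(✓)
size-2^1 implicants → -1000  0-000  1-100  11-00  11-11  111-0(✓)  111-1(✓)  1110-(✓)  1111-(✓)
size-2^2 implicants → 111--
Unchecked terms (primes): -1000, 0-000, 1-100, 10001, 11-00, 11-11, 111--
Minterm coverage:
  m0 ⊆ 0-000 [E]
  m8 ⊆ -1000,0-000
  m17 ⊆ 10001 [E]
  m20 ⊆ 1-100 [E]
  m24 ⊆ -1000,11-00
  m27 ⊆ 11-11 [E]
  m29 ⊆ 111-- [E]
  m30 ⊆ 111-- [E]
  m31 ⊆ 11-11,111--
E = {0-000, 1-100, 10001, 11-11, 111--}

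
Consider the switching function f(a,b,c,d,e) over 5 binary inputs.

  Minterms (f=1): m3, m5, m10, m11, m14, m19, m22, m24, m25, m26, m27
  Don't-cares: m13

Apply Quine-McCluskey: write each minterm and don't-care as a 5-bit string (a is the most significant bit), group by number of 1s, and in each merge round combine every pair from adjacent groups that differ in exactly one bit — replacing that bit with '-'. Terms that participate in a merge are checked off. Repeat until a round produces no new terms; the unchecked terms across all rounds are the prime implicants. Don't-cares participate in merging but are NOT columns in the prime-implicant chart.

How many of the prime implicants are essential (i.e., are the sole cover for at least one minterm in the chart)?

Round 0: 00011✓ 00101✓ 01010✓ 01011✓ 01101✓ 01110✓ 10011✓ 10110 11000✓ 11001✓ 11010✓ 11011✓
Round 1: -0011✓ -1010✓ -1011✓ 0-011✓ 0-101 01-10 0101-✓ 1-011✓ 110-0✓ 110-1✓ 1100-✓ 1101-✓
Round 2: --011 -101- 110--
PIs = {--011, -101-, 0-101, 01-10, 10110, 110--}
Coverage chart:
  m3: --011 ←essential
  m5: 0-101 ←essential
  m10: -101-,01-10
  m11: --011,-101-
  m14: 01-10 ←essential
  m19: --011 ←essential
  m22: 10110 ←essential
  m24: 110-- ←essential
  m25: 110-- ←essential
  m26: -101-,110--
  m27: --011,-101-,110--
Essential: --011, 0-101, 01-10, 10110, 110--

5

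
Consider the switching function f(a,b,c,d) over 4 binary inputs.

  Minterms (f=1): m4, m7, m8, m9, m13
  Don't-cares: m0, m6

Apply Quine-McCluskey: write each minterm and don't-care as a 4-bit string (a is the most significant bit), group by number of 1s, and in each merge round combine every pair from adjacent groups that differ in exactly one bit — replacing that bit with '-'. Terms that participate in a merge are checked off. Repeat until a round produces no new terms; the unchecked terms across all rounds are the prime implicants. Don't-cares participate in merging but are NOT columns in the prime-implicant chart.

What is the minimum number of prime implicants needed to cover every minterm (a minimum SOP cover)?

size-2^0 implicants → 0000(✓)  0100(✓)  0110(✓)  0111(✓)  1000(✓)  1001(✓)  1101(✓)
size-2^1 implicants → -000  0-00  01-0  011-  1-01  100-
Unchecked terms (primes): -000, 0-00, 01-0, 011-, 1-01, 100-
Minterm coverage:
  m4 ⊆ 0-00,01-0
  m7 ⊆ 011- [E]
  m8 ⊆ -000,100-
  m9 ⊆ 1-01,100-
  m13 ⊆ 1-01 [E]
E = {011-, 1-01}
Petrick residual → -000, 0-00
Cover = b'c'd' + a'c'd' + a'bc + ac'd  |cover|=4

4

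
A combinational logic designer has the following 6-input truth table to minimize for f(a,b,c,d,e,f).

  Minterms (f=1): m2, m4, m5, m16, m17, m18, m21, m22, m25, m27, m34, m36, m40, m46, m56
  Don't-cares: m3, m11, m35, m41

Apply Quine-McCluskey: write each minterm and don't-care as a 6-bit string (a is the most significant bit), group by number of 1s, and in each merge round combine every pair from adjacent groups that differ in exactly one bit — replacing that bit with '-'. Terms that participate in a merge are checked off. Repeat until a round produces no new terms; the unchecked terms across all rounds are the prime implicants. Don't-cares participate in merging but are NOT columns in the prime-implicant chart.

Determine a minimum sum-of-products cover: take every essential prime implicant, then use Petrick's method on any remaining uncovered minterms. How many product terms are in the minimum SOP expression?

size-2^0 implicants → 000010(✓)  000011(✓)  000100(✓)  000101(✓)  001011(✓)  010000(✓)  010001(✓)  010010(✓)  010101(✓)  010110(✓)  011001(✓)  011011(✓)  100010(✓)  100011(✓)  100100(✓)  101000(✓)  101001(✓)  101110  111000(✓)
size-2^1 implicants → -00010(✓)  -00011(✓)  -00100  0-0010  0-0101  0-1011  00-011  00001-(✓)  00010-  01-001  010-01  010-10  0100-0  01000-  0110-1  1-1000  10001-(✓)  10100-
size-2^2 implicants → -0001-
Unchecked terms (primes): -0001-, -00100, 0-0010, 0-0101, 0-1011, 00-011, 00010-, 01-001, 010-01, 010-10, 0100-0, 01000-, 0110-1, 1-1000, 10100-, 101110
Minterm coverage:
  m2 ⊆ -0001-,0-0010
  m4 ⊆ -00100,00010-
  m5 ⊆ 0-0101,00010-
  m16 ⊆ 0100-0,01000-
  m17 ⊆ 01-001,010-01,01000-
  m18 ⊆ 0-0010,010-10,0100-0
  m21 ⊆ 0-0101,010-01
  m22 ⊆ 010-10 [E]
  m25 ⊆ 01-001,0110-1
  m27 ⊆ 0-1011,0110-1
  m34 ⊆ -0001- [E]
  m36 ⊆ -00100 [E]
  m40 ⊆ 1-1000,10100-
  m46 ⊆ 101110 [E]
  m56 ⊆ 1-1000 [E]
E = {-0001-, -00100, 010-10, 1-1000, 101110}
Petrick residual → 0-0101, 01000-, 0110-1
Cover = b'c'd'e + b'c'de'f' + a'c'de'f + a'bc'ef' + a'bc'd'e' + a'bcd'f + acd'e'f' + ab'cdef'  |cover|=8

8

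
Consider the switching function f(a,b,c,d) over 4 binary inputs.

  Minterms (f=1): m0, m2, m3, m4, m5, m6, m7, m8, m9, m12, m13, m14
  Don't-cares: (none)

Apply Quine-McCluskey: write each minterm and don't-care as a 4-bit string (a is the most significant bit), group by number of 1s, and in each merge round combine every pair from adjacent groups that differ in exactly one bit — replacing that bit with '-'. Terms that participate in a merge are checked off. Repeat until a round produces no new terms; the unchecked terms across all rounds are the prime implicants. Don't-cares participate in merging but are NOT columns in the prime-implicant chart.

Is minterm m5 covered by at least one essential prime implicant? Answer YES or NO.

NO

[col 0] 0000*, 0010*, 0011*, 0100*, 0101*, 0110*, 0111*, 1000*, 1001*, 1100*, 1101*, 1110*
[col 1] -000*, -100*, -101*, -110*, 0-00*, 0-10*, 0-11*, 00-0*, 001-*, 01-0*, 01-1*, 010-*, 011-*, 1-00*, 1-01*, 100-*, 11-0*, 110-*
[col 2] --00, -1-0, -10-, 0--0, 0-1-, 01--, 1-0-
Prime implicants: --00, -1-0, -10-, 0--0, 0-1-, 01--, 1-0-
PI chart (minterm → PIs covering it):
  0 | --00,0--0
  2 | 0--0,0-1-
  3 | 0-1-  (sole → essential)
  4 | --00,-1-0,-10-,0--0,01--
  5 | -10-,01--
  6 | -1-0,0--0,0-1-,01--
  7 | 0-1-,01--
  8 | --00,1-0-
  9 | 1-0-  (sole → essential)
  12 | --00,-1-0,-10-,1-0-
  13 | -10-,1-0-
  14 | -1-0  (sole → essential)
Essential prime implicants: -1-0, 0-1-, 1-0-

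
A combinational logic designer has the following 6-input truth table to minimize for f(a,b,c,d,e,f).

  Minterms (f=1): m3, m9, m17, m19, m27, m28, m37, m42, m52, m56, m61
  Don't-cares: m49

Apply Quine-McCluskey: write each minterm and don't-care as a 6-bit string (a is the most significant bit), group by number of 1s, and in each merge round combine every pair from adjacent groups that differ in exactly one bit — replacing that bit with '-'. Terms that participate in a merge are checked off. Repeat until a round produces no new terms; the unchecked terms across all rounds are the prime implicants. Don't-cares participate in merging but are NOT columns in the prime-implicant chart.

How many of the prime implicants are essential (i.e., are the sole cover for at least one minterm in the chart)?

size-2^0 implicants → 000011(✓)  001001  010001(✓)  010011(✓)  011011(✓)  011100  100101  101010  110001(✓)  110100  111000  111101
size-2^1 implicants → -10001  0-0011  01-011  0100-1
Unchecked terms (primes): -10001, 0-0011, 001001, 01-011, 0100-1, 011100, 100101, 101010, 110100, 111000, 111101
Minterm coverage:
  m3 ⊆ 0-0011 [E]
  m9 ⊆ 001001 [E]
  m17 ⊆ -10001,0100-1
  m19 ⊆ 0-0011,01-011,0100-1
  m27 ⊆ 01-011 [E]
  m28 ⊆ 011100 [E]
  m37 ⊆ 100101 [E]
  m42 ⊆ 101010 [E]
  m52 ⊆ 110100 [E]
  m56 ⊆ 111000 [E]
  m61 ⊆ 111101 [E]
E = {0-0011, 001001, 01-011, 011100, 100101, 101010, 110100, 111000, 111101}

9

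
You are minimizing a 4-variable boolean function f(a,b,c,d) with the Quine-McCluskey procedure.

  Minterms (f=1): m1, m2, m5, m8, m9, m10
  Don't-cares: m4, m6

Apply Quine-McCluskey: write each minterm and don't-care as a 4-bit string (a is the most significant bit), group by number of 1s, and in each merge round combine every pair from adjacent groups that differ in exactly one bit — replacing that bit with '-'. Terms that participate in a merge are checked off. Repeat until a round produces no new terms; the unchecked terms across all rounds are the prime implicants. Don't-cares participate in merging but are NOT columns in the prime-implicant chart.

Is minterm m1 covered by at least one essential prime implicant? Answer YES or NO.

NO

[col 0] 0001*, 0010*, 0100*, 0101*, 0110*, 1000*, 1001*, 1010*
[col 1] -001, -010, 0-01, 0-10, 01-0, 010-, 10-0, 100-
Prime implicants: -001, -010, 0-01, 0-10, 01-0, 010-, 10-0, 100-
PI chart (minterm → PIs covering it):
  1 | -001,0-01
  2 | -010,0-10
  5 | 0-01,010-
  8 | 10-0,100-
  9 | -001,100-
  10 | -010,10-0
(no essential prime implicants)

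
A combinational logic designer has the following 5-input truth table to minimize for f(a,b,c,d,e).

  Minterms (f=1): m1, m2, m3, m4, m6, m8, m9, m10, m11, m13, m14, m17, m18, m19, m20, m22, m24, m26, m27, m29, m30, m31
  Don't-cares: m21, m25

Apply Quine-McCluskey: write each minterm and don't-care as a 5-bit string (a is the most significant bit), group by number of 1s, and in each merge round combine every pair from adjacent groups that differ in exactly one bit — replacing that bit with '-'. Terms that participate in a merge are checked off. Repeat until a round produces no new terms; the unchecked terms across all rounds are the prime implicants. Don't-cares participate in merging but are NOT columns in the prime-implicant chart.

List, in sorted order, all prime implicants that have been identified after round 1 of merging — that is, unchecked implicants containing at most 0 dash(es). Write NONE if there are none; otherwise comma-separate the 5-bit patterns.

NONE

[col 0] 00001*, 00010*, 00011*, 00100*, 00110*, 01000*, 01001*, 01010*, 01011*, 01101*, 01110*, 10001*, 10010*, 10011*, 10100*, 10101*, 10110*, 11000*, 11001*, 11010*, 11011*, 11101*, 11110*, 11111*
[col 1] -0001*, -0010*, -0011*, -0100*, -0110*, -1000*, -1001*, -1010*, -1011*, -1101*, -1110*, 0-001*, 0-010*, 0-011*, 0-110*, 00-10*, 000-1*, 0001-*, 001-0*, 01-01*, 01-10*, 010-0*, 010-1*, 0100-*, 0101-*, 1-001*, 1-010*, 1-011*, 1-101*, 1-110*, 10-01*, 10-10*, 100-1*, 1001-*, 101-0*, 1010-, 11-01*, 11-10*, 11-11*, 110-0*, 110-1*, 1100-*, 1101-*, 111-1*, 1111-*
[col 2] --001*, --010*, --011*, --110*, -0-10*, -00-1*, -001-*, -01-0, -1-01, -1-10*, -10-0*, -10-1*, -100-*, -101-*, 0--10*, 0-0-1*, 0-01-*, 010--*, 1--01, 1--10*, 1-0-1*, 1-01-*, 11--1, 11-1-, 110--*
[col 3] ---10, --0-1, --01-, -10--
Prime implicants: ---10, --0-1, --01-, -01-0, -1-01, -10--, 1--01, 1010-, 11--1, 11-1-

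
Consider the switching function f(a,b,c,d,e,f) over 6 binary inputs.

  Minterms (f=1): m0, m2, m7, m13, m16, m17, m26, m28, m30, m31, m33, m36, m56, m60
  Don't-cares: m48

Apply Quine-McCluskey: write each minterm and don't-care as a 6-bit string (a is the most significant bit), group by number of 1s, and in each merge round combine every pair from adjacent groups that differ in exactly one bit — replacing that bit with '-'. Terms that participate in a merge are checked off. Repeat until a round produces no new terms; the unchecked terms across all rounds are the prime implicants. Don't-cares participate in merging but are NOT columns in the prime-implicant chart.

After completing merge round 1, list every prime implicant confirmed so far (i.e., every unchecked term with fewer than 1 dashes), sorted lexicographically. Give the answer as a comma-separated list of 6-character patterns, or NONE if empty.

000111, 001101, 100001, 100100

size-2^0 implicants → 000000(✓)  000010(✓)  000111  001101  010000(✓)  010001(✓)  011010(✓)  011100(✓)  011110(✓)  011111(✓)  100001  100100  110000(✓)  111000(✓)  111100(✓)
size-2^1 implicants → -10000  -11100  0-0000  0000-0  01000-  011-10  0111-0  01111-  11-000  111-00
Unchecked terms (primes): -10000, -11100, 0-0000, 0000-0, 000111, 001101, 01000-, 011-10, 0111-0, 01111-, 100001, 100100, 11-000, 111-00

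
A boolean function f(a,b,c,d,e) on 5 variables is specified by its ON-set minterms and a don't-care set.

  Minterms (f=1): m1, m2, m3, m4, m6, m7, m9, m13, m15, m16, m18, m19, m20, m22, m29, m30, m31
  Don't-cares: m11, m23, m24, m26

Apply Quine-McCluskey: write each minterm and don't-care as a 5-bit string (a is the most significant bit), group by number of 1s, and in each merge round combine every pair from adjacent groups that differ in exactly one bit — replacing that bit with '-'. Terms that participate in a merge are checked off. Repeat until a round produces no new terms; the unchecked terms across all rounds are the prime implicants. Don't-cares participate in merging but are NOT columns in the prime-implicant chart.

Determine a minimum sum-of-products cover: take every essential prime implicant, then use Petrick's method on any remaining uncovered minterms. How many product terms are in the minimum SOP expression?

Round 0: 00001✓ 00010✓ 00011✓ 00100✓ 00110✓ 00111✓ 01001✓ 01011✓ 01101✓ 01111✓ 10000✓ 10010✓ 10011✓ 10100✓ 10110✓ 10111✓ 11000✓ 11010✓ 11101✓ 11110✓ 11111✓
Round 1: -0010✓ -0011✓ -0100✓ -0110✓ -0111✓ -1101✓ -1111✓ 0-001✓ 0-011✓ 0-111✓ 00-10✓ 00-11✓ 000-1✓ 0001-✓ 001-0✓ 0011-✓ 01-01✓ 01-11✓ 010-1✓ 011-1✓ 1-000✓ 1-010✓ 1-110✓ 1-111✓ 10-00✓ 10-10✓ 10-11✓ 100-0✓ 1001-✓ 101-0✓ 1011-✓ 11-10✓ 110-0✓ 111-1✓ 1111-✓
Round 2: --111 -0-10✓ -0-11✓ -001-✓ -01-0 -011-✓ -11-1 0--11 0-0-1 00-1-✓ 01--1 1--10 1-0-0 1-11- 10--0 10-1-✓
Round 3: -0-1-
PIs = {--111, -0-1-, -01-0, -11-1, 0--11, 0-0-1, 01--1, 1--10, 1-0-0, 1-11-, 10--0}
Coverage chart:
  m1: 0-0-1 ←essential
  m2: -0-1- ←essential
  m3: -0-1-,0--11,0-0-1
  m4: -01-0 ←essential
  m6: -0-1-,-01-0
  m7: --111,-0-1-,0--11
  m9: 0-0-1,01--1
  m13: -11-1,01--1
  m15: --111,-11-1,0--11,01--1
  m16: 1-0-0,10--0
  m18: -0-1-,1--10,1-0-0,10--0
  m19: -0-1- ←essential
  m20: -01-0,10--0
  m22: -0-1-,-01-0,1--10,1-11-,10--0
  m29: -11-1 ←essential
  m30: 1--10,1-11-
  m31: --111,-11-1,1-11-
Essential: -0-1-, -01-0, -11-1, 0-0-1
Petrick residual → 1--10, 1-0-0
Min cover (6 terms): b'd + b'ce' + bce + a'c'e + ade' + ac'e'

6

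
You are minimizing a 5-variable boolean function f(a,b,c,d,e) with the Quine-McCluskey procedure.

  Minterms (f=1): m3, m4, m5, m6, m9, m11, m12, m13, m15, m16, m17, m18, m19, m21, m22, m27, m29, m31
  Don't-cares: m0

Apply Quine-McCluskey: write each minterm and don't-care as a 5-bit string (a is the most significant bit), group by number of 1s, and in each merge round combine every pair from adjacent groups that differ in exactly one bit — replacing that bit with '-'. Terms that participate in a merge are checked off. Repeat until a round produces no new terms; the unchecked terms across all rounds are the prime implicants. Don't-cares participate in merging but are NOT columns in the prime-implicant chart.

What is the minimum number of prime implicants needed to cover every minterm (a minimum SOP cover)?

Round 0: 00000✓ 00011✓ 00100✓ 00101✓ 00110✓ 01001✓ 01011✓ 01100✓ 01101✓ 01111✓ 10000✓ 10001✓ 10010✓ 10011✓ 10101✓ 10110✓ 11011✓ 11101✓ 11111✓
Round 1: -0000 -0011✓ -0101✓ -0110 -1011✓ -1101✓ -1111✓ 0-011✓ 0-100✓ 0-101✓ 00-00 001-0 0010-✓ 01-01✓ 01-11✓ 010-1✓ 011-1✓ 0110-✓ 1-011✓ 1-101✓ 10-01 10-10 100-0✓ 100-1✓ 1000-✓ 1001-✓ 11-11✓ 111-1✓
Round 2: --011 --101 -1-11 -11-1 0-10- 01--1 100--
PIs = {--011, --101, -0000, -0110, -1-11, -11-1, 0-10-, 00-00, 001-0, 01--1, 10-01, 10-10, 100--}
Coverage chart:
  m3: --011 ←essential
  m4: 0-10-,00-00,001-0
  m5: --101,0-10-
  m6: -0110,001-0
  m9: 01--1 ←essential
  m11: --011,-1-11,01--1
  m12: 0-10- ←essential
  m13: --101,-11-1,0-10-,01--1
  m15: -1-11,-11-1,01--1
  m16: -0000,100--
  m17: 10-01,100--
  m18: 10-10,100--
  m19: --011,100--
  m21: --101,10-01
  m22: -0110,10-10
  m27: --011,-1-11
  m29: --101,-11-1
  m31: -1-11,-11-1
Essential: --011, 0-10-, 01--1
Petrick residual → --101, -0110, -1-11, 100--
Min cover (7 terms): c'de + cd'e + b'cde' + bde + a'cd' + a'be + ab'c'

7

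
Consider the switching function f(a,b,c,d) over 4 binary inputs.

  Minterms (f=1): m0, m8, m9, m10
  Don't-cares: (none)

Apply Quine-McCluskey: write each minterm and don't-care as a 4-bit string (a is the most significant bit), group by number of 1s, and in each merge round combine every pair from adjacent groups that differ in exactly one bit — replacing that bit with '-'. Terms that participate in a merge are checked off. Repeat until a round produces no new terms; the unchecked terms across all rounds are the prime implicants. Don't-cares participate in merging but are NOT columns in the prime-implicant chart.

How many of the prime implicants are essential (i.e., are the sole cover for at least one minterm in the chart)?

3

[col 0] 0000*, 1000*, 1001*, 1010*
[col 1] -000, 10-0, 100-
Prime implicants: -000, 10-0, 100-
PI chart (minterm → PIs covering it):
  0 | -000  (sole → essential)
  8 | -000,10-0,100-
  9 | 100-  (sole → essential)
  10 | 10-0  (sole → essential)
Essential prime implicants: -000, 10-0, 100-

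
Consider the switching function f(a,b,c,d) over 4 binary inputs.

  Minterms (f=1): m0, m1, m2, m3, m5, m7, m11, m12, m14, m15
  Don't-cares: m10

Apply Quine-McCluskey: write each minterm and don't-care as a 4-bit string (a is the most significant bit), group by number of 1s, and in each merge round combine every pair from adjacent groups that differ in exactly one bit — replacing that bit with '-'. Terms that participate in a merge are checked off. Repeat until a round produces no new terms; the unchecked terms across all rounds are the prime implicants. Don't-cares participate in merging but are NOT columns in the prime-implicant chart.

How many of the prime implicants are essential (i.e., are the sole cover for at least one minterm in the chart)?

[col 0] 0000*, 0001*, 0010*, 0011*, 0101*, 0111*, 1010*, 1011*, 1100*, 1110*, 1111*
[col 1] -010*, -011*, -111*, 0-01*, 0-11*, 00-0*, 00-1*, 000-*, 001-*, 01-1*, 1-10*, 1-11*, 101-*, 11-0, 111-*
[col 2] --11, -01-, 0--1, 00--, 1-1-
Prime implicants: --11, -01-, 0--1, 00--, 1-1-, 11-0
PI chart (minterm → PIs covering it):
  0 | 00--  (sole → essential)
  1 | 0--1,00--
  2 | -01-,00--
  3 | --11,-01-,0--1,00--
  5 | 0--1  (sole → essential)
  7 | --11,0--1
  11 | --11,-01-,1-1-
  12 | 11-0  (sole → essential)
  14 | 1-1-,11-0
  15 | --11,1-1-
Essential prime implicants: 0--1, 00--, 11-0

3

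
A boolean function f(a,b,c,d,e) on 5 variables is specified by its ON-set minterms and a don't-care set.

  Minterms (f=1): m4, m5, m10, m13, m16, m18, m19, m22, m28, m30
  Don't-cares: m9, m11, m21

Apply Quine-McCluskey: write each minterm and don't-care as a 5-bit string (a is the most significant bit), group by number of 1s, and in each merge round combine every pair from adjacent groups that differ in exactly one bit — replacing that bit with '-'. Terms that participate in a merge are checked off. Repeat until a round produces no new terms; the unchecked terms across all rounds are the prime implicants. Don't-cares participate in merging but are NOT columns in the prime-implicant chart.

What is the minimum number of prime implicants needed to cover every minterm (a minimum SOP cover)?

7

Round 0: 00100✓ 00101✓ 01001✓ 01010✓ 01011✓ 01101✓ 10000✓ 10010✓ 10011✓ 10101✓ 10110✓ 11100✓ 11110✓
Round 1: -0101 0-101 0010- 01-01 010-1 0101- 1-110 10-10 100-0 1001- 111-0
PIs = {-0101, 0-101, 0010-, 01-01, 010-1, 0101-, 1-110, 10-10, 100-0, 1001-, 111-0}
Coverage chart:
  m4: 0010- ←essential
  m5: -0101,0-101,0010-
  m10: 0101- ←essential
  m13: 0-101,01-01
  m16: 100-0 ←essential
  m18: 10-10,100-0,1001-
  m19: 1001- ←essential
  m22: 1-110,10-10
  m28: 111-0 ←essential
  m30: 1-110,111-0
Essential: 0010-, 0101-, 100-0, 1001-, 111-0
Petrick residual → 0-101, 1-110
Min cover (7 terms): a'cd'e + a'b'cd' + a'bc'd + acde' + ab'c'e' + ab'c'd + abce'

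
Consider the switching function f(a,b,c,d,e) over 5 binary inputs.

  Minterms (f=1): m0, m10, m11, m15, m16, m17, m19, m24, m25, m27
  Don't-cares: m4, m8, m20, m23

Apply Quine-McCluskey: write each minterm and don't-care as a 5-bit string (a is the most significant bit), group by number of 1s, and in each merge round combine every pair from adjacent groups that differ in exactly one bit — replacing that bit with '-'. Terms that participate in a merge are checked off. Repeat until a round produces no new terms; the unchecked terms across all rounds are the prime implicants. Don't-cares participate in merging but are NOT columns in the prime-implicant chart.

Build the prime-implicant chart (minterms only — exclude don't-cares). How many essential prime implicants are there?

1

size-2^0 implicants → 00000(✓)  00100(✓)  01000(✓)  01010(✓)  01011(✓)  01111(✓)  10000(✓)  10001(✓)  10011(✓)  10100(✓)  10111(✓)  11000(✓)  11001(✓)  11011(✓)
size-2^1 implicants → -0000(✓)  -0100(✓)  -1000(✓)  -1011  0-000(✓)  00-00(✓)  01-11  010-0  0101-  1-000(✓)  1-001(✓)  1-011(✓)  10-00(✓)  10-11  100-1(✓)  1000-(✓)  110-1(✓)  1100-(✓)
size-2^2 implicants → --000  -0-00  1-0-1  1-00-
Unchecked terms (primes): --000, -0-00, -1011, 01-11, 010-0, 0101-, 1-0-1, 1-00-, 10-11
Minterm coverage:
  m0 ⊆ --000,-0-00
  m10 ⊆ 010-0,0101-
  m11 ⊆ -1011,01-11,0101-
  m15 ⊆ 01-11 [E]
  m16 ⊆ --000,-0-00,1-00-
  m17 ⊆ 1-0-1,1-00-
  m19 ⊆ 1-0-1,10-11
  m24 ⊆ --000,1-00-
  m25 ⊆ 1-0-1,1-00-
  m27 ⊆ -1011,1-0-1
E = {01-11}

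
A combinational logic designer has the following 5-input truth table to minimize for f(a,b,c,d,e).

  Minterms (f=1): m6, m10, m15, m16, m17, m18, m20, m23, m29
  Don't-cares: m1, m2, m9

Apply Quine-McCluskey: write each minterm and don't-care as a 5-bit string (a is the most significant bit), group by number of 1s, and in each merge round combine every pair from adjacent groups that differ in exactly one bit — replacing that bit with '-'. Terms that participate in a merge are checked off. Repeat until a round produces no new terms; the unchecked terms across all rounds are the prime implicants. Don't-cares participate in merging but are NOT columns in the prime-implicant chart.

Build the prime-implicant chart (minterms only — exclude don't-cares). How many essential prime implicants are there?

6

size-2^0 implicants → 00001(✓)  00010(✓)  00110(✓)  01001(✓)  01010(✓)  01111  10000(✓)  10001(✓)  10010(✓)  10100(✓)  10111  11101
size-2^1 implicants → -0001  -0010  0-001  0-010  00-10  10-00  100-0  1000-
Unchecked terms (primes): -0001, -0010, 0-001, 0-010, 00-10, 01111, 10-00, 100-0, 1000-, 10111, 11101
Minterm coverage:
  m6 ⊆ 00-10 [E]
  m10 ⊆ 0-010 [E]
  m15 ⊆ 01111 [E]
  m16 ⊆ 10-00,100-0,1000-
  m17 ⊆ -0001,1000-
  m18 ⊆ -0010,100-0
  m20 ⊆ 10-00 [E]
  m23 ⊆ 10111 [E]
  m29 ⊆ 11101 [E]
E = {0-010, 00-10, 01111, 10-00, 10111, 11101}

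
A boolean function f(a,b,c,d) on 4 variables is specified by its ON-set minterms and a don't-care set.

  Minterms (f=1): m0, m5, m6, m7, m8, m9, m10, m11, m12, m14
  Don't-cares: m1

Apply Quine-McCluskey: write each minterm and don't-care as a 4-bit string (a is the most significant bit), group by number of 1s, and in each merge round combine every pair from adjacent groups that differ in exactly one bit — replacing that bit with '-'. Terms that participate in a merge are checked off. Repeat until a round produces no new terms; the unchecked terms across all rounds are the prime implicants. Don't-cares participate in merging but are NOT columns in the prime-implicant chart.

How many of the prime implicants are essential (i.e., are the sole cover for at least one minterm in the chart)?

Round 0: 0000✓ 0001✓ 0101✓ 0110✓ 0111✓ 1000✓ 1001✓ 1010✓ 1011✓ 1100✓ 1110✓
Round 1: -000✓ -001✓ -110 0-01 000-✓ 01-1 011- 1-00✓ 1-10✓ 10-0✓ 10-1✓ 100-✓ 101-✓ 11-0✓
Round 2: -00- 1--0 10--
PIs = {-00-, -110, 0-01, 01-1, 011-, 1--0, 10--}
Coverage chart:
  m0: -00- ←essential
  m5: 0-01,01-1
  m6: -110,011-
  m7: 01-1,011-
  m8: -00-,1--0,10--
  m9: -00-,10--
  m10: 1--0,10--
  m11: 10-- ←essential
  m12: 1--0 ←essential
  m14: -110,1--0
Essential: -00-, 1--0, 10--

3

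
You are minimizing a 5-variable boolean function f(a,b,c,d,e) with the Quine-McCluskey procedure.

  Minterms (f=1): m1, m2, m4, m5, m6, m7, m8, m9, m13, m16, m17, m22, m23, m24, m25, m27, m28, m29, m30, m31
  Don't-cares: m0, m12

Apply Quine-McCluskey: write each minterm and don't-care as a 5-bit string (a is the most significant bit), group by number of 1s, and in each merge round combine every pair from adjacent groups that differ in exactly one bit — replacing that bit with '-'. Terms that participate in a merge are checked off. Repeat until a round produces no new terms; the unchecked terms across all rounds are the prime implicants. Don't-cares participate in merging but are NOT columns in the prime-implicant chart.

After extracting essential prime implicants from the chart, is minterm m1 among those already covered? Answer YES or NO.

YES

[col 0] 00000*, 00001*, 00010*, 00100*, 00101*, 00110*, 00111*, 01000*, 01001*, 01100*, 01101*, 10000*, 10001*, 10110*, 10111*, 11000*, 11001*, 11011*, 11100*, 11101*, 11110*, 11111*
[col 1] -0000*, -0001*, -0110*, -0111*, -1000*, -1001*, -1100*, -1101*, 0-000*, 0-001*, 0-100*, 0-101*, 00-00*, 00-01*, 00-10*, 000-0*, 0000-*, 001-0*, 001-1*, 0010-*, 0011-*, 01-00*, 01-01*, 0100-*, 0110-*, 1-000*, 1-001*, 1-110*, 1-111*, 1000-*, 1011-*, 11-00*, 11-01*, 11-11*, 110-1*, 1100-*, 111-0*, 111-1*, 1110-*, 1111-*
[col 2] --000*, --001*, -000-*, -011-, -1-00*, -1-01*, -100-*, -110-*, 0--00*, 0--01*, 0-00-*, 0-10-*, 00--0, 00-0-*, 001--, 01-0-*, 1-00-*, 1-11-, 11--1, 11-0-*, 111--
[col 3] --00-, -1-0-, 0--0-
Prime implicants: --00-, -011-, -1-0-, 0--0-, 00--0, 001--, 1-11-, 11--1, 111--
PI chart (minterm → PIs covering it):
  1 | --00-,0--0-
  2 | 00--0  (sole → essential)
  4 | 0--0-,00--0,001--
  5 | 0--0-,001--
  6 | -011-,00--0,001--
  7 | -011-,001--
  8 | --00-,-1-0-,0--0-
  9 | --00-,-1-0-,0--0-
  13 | -1-0-,0--0-
  16 | --00-  (sole → essential)
  17 | --00-  (sole → essential)
  22 | -011-,1-11-
  23 | -011-,1-11-
  24 | --00-,-1-0-
  25 | --00-,-1-0-,11--1
  27 | 11--1  (sole → essential)
  28 | -1-0-,111--
  29 | -1-0-,11--1,111--
  30 | 1-11-,111--
  31 | 1-11-,11--1,111--
Essential prime implicants: --00-, 00--0, 11--1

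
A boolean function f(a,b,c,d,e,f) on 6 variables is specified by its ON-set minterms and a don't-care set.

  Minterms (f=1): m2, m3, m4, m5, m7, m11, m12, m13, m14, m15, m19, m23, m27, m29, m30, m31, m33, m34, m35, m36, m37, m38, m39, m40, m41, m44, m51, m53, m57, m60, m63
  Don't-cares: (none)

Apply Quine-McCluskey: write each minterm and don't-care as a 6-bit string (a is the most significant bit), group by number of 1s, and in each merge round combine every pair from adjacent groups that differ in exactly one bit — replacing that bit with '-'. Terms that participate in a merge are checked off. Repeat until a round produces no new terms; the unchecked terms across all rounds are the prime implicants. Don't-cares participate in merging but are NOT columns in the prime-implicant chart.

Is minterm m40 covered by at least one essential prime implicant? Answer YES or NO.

[col 0] 000010*, 000011*, 000100*, 000101*, 000111*, 001011*, 001100*, 001101*, 001110*, 001111*, 010011*, 010111*, 011011*, 011101*, 011110*, 011111*, 100001*, 100010*, 100011*, 100100*, 100101*, 100110*, 100111*, 101000*, 101001*, 101100*, 110011*, 110101*, 111001*, 111100*, 111111*
[col 1] -00010*, -00011*, -00100*, -00101*, -00111*, -01100*, -10011*, -11111, 0-0011*, 0-0111*, 0-1011*, 0-1101*, 0-1110*, 0-1111*, 00-011*, 00-100*, 00-101*, 00-111*, 000-11*, 00001-*, 0001-1*, 00010-*, 001-11*, 0011-0*, 0011-1*, 00110-*, 00111-*, 01-011*, 01-111*, 010-11*, 011-11*, 0111-1*, 01111-*, 1-0011*, 1-0101, 1-1001, 1-1100, 10-001, 10-100*, 100-01*, 100-10*, 100-11*, 1000-1*, 10001-*, 1001-0*, 1001-1*, 10010-*, 10011-*, 101-00, 10100-
[col 2] --0011, -0-100, -00-11, -0001-, -001-1, -0010-, 0--011*, 0--111*, 0-0-11*, 0-1-11*, 0-11-1, 0-111-, 00--11*, 00-1-1, 00-10-, 0011--, 01--11*, 100--1, 100-1-, 1001--
[col 3] 0---11
Prime implicants: --0011, -0-100, -00-11, -0001-, -001-1, -0010-, -11111, 0---11, 0-11-1, 0-111-, 00-1-1, 00-10-, 0011--, 1-0101, 1-1001, 1-1100, 10-001, 100--1, 100-1-, 1001--, 101-00, 10100-
PI chart (minterm → PIs covering it):
  2 | -0001-  (sole → essential)
  3 | --0011,-00-11,-0001-,0---11
  4 | -0-100,-0010-,00-10-
  5 | -001-1,-0010-,00-1-1,00-10-
  7 | -00-11,-001-1,0---11,00-1-1
  11 | 0---11  (sole → essential)
  12 | -0-100,00-10-,0011--
  13 | 0-11-1,00-1-1,00-10-,0011--
  14 | 0-111-,0011--
  15 | 0---11,0-11-1,0-111-,00-1-1,0011--
  19 | --0011,0---11
  23 | 0---11  (sole → essential)
  27 | 0---11  (sole → essential)
  29 | 0-11-1  (sole → essential)
  30 | 0-111-  (sole → essential)
  31 | -11111,0---11,0-11-1,0-111-
  33 | 10-001,100--1
  34 | -0001-,100-1-
  35 | --0011,-00-11,-0001-,100--1,100-1-
  36 | -0-100,-0010-,1001--
  37 | -001-1,-0010-,1-0101,100--1,1001--
  38 | 100-1-,1001--
  39 | -00-11,-001-1,100--1,100-1-,1001--
  40 | 101-00,10100-
  41 | 1-1001,10-001,10100-
  44 | -0-100,1-1100,101-00
  51 | --0011  (sole → essential)
  53 | 1-0101  (sole → essential)
  57 | 1-1001  (sole → essential)
  60 | 1-1100  (sole → essential)
  63 | -11111  (sole → essential)
Essential prime implicants: --0011, -0001-, -11111, 0---11, 0-11-1, 0-111-, 1-0101, 1-1001, 1-1100

NO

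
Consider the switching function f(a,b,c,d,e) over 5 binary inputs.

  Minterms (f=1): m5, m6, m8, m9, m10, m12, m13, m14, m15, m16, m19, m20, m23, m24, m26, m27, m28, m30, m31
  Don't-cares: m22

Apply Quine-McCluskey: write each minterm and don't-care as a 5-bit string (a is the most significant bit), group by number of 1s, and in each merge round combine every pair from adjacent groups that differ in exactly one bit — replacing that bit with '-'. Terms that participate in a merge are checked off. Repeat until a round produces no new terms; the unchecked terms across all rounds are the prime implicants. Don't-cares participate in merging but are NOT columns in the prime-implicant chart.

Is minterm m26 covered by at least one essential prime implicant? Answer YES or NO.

Round 0: 00101✓ 00110✓ 01000✓ 01001✓ 01010✓ 01100✓ 01101✓ 01110✓ 01111✓ 10000✓ 10011✓ 10100✓ 10110✓ 10111✓ 11000✓ 11010✓ 11011✓ 11100✓ 11110✓ 11111✓
Round 1: -0110✓ -1000✓ -1010✓ -1100✓ -1110✓ -1111✓ 0-101 0-110✓ 01-00✓ 01-01✓ 01-10✓ 010-0✓ 0100-✓ 011-0✓ 011-1✓ 0110-✓ 0111-✓ 1-000✓ 1-011✓ 1-100✓ 1-110✓ 1-111✓ 10-00✓ 10-11✓ 101-0✓ 1011-✓ 11-00✓ 11-10✓ 11-11✓ 110-0✓ 1101-✓ 111-0✓ 1111-✓
Round 2: --110 -1-00✓ -1-10✓ -10-0✓ -11-0✓ -111- 01--0✓ 01-0- 011-- 1--00 1--11 1-1-0 1-11- 11--0✓ 11-1-
Round 3: -1--0
PIs = {--110, -1--0, -111-, 0-101, 01-0-, 011--, 1--00, 1--11, 1-1-0, 1-11-, 11-1-}
Coverage chart:
  m5: 0-101 ←essential
  m6: --110 ←essential
  m8: -1--0,01-0-
  m9: 01-0- ←essential
  m10: -1--0 ←essential
  m12: -1--0,01-0-,011--
  m13: 0-101,01-0-,011--
  m14: --110,-1--0,-111-,011--
  m15: -111-,011--
  m16: 1--00 ←essential
  m19: 1--11 ←essential
  m20: 1--00,1-1-0
  m23: 1--11,1-11-
  m24: -1--0,1--00
  m26: -1--0,11-1-
  m27: 1--11,11-1-
  m28: -1--0,1--00,1-1-0
  m30: --110,-1--0,-111-,1-1-0,1-11-,11-1-
  m31: -111-,1--11,1-11-,11-1-
Essential: --110, -1--0, 0-101, 01-0-, 1--00, 1--11

YES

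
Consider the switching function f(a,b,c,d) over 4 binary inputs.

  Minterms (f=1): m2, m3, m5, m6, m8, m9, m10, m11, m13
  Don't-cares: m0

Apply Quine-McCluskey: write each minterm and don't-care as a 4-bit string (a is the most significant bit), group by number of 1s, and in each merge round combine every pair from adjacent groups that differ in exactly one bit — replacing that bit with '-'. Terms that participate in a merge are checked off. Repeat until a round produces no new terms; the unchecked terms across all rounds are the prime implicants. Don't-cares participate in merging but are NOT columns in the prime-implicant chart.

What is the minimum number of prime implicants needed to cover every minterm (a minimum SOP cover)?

[col 0] 0000*, 0010*, 0011*, 0101*, 0110*, 1000*, 1001*, 1010*, 1011*, 1101*
[col 1] -000*, -010*, -011*, -101, 0-10, 00-0*, 001-*, 1-01, 10-0*, 10-1*, 100-*, 101-*
[col 2] -0-0, -01-, 10--
Prime implicants: -0-0, -01-, -101, 0-10, 1-01, 10--
PI chart (minterm → PIs covering it):
  2 | -0-0,-01-,0-10
  3 | -01-  (sole → essential)
  5 | -101  (sole → essential)
  6 | 0-10  (sole → essential)
  8 | -0-0,10--
  9 | 1-01,10--
  10 | -0-0,-01-,10--
  11 | -01-,10--
  13 | -101,1-01
Essential prime implicants: -01-, -101, 0-10
Petrick residual → 10--
Minimum SOP uses 4 PIs: b'c + bc'd + a'cd' + ab'

4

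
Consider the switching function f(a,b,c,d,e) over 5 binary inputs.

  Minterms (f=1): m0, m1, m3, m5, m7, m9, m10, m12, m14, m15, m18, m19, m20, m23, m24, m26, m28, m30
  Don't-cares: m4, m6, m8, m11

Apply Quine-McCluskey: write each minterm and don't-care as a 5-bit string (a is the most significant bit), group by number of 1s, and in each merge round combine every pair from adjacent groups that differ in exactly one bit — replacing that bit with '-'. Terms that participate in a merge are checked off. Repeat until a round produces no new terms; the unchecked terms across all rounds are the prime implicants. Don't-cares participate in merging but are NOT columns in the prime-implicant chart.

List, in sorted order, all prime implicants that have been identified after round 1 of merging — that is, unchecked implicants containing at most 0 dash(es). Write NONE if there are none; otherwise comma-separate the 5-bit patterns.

NONE

size-2^0 implicants → 00000(✓)  00001(✓)  00011(✓)  00100(✓)  00101(✓)  00110(✓)  00111(✓)  01000(✓)  01001(✓)  01010(✓)  01011(✓)  01100(✓)  01110(✓)  01111(✓)  10010(✓)  10011(✓)  10100(✓)  10111(✓)  11000(✓)  11010(✓)  11100(✓)  11110(✓)
size-2^1 implicants → -0011(✓)  -0100(✓)  -0111(✓)  -1000(✓)  -1010(✓)  -1100(✓)  -1110(✓)  0-000(✓)  0-001(✓)  0-011(✓)  0-100(✓)  0-110(✓)  0-111(✓)  00-00(✓)  00-01(✓)  00-11(✓)  000-1(✓)  0000-(✓)  001-0(✓)  001-1(✓)  0010-(✓)  0011-(✓)  01-00(✓)  01-10(✓)  01-11(✓)  010-0(✓)  010-1(✓)  0100-(✓)  0101-(✓)  011-0(✓)  0111-(✓)  1-010  1-100(✓)  10-11(✓)  1001-  11-00(✓)  11-10(✓)  110-0(✓)  111-0(✓)
size-2^2 implicants → --100  -0-11  -1-00(✓)  -1-10(✓)  -10-0(✓)  -11-0(✓)  0--00  0--11  0-0-1  0-00-  0-1-0  0-11-  00--1  00-0-  001--  01--0(✓)  01-1-  010--  11--0(✓)
size-2^3 implicants → -1--0
Unchecked terms (primes): --100, -0-11, -1--0, 0--00, 0--11, 0-0-1, 0-00-, 0-1-0, 0-11-, 00--1, 00-0-, 001--, 01-1-, 010--, 1-010, 1001-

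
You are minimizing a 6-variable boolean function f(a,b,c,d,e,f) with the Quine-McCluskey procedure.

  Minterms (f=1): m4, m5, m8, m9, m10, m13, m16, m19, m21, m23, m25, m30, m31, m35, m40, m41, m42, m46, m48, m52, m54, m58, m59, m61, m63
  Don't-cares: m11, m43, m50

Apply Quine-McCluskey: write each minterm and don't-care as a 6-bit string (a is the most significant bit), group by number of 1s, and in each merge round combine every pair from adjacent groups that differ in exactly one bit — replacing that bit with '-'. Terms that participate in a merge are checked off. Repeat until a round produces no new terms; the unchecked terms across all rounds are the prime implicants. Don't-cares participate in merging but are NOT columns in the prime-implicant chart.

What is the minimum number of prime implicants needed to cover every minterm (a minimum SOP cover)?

size-2^0 implicants → 000100(✓)  000101(✓)  001000(✓)  001001(✓)  001010(✓)  001011(✓)  001101(✓)  010000(✓)  010011(✓)  010101(✓)  010111(✓)  011001(✓)  011110(✓)  011111(✓)  100011(✓)  101000(✓)  101001(✓)  101010(✓)  101011(✓)  101110(✓)  110000(✓)  110010(✓)  110100(✓)  110110(✓)  111010(✓)  111011(✓)  111101(✓)  111111(✓)
size-2^1 implicants → -01000(✓)  -01001(✓)  -01010(✓)  -01011(✓)  -10000  -11111  0-0101  0-1001  00-101  00010-  001-01  0010-0(✓)  0010-1(✓)  00100-(✓)  00101-(✓)  01-111  010-11  0101-1  01111-  1-1010(✓)  1-1011(✓)  10-011  101-10  1010-0(✓)  1010-1(✓)  10100-(✓)  10101-(✓)  11-010  110-00(✓)  110-10(✓)  1100-0(✓)  1101-0(✓)  111-11  11101-(✓)  1111-1
size-2^2 implicants → -010-0(✓)  -010-1(✓)  -0100-(✓)  -0101-(✓)  0010--(✓)  1-101-  1010--(✓)  110--0
size-2^3 implicants → -010--
Unchecked terms (primes): -010--, -10000, -11111, 0-0101, 0-1001, 00-101, 00010-, 001-01, 01-111, 010-11, 0101-1, 01111-, 1-101-, 10-011, 101-10, 11-010, 110--0, 111-11, 1111-1
Minterm coverage:
  m4 ⊆ 00010- [E]
  m5 ⊆ 0-0101,00-101,00010-
  m8 ⊆ -010-- [E]
  m9 ⊆ -010--,0-1001,001-01
  m10 ⊆ -010-- [E]
  m13 ⊆ 00-101,001-01
  m16 ⊆ -10000 [E]
  m19 ⊆ 010-11 [E]
  m21 ⊆ 0-0101,0101-1
  m23 ⊆ 01-111,010-11,0101-1
  m25 ⊆ 0-1001 [E]
  m30 ⊆ 01111- [E]
  m31 ⊆ -11111,01-111,01111-
  m35 ⊆ 10-011 [E]
  m40 ⊆ -010-- [E]
  m41 ⊆ -010-- [E]
  m42 ⊆ -010--,1-101-,101-10
  m46 ⊆ 101-10 [E]
  m48 ⊆ -10000,110--0
  m52 ⊆ 110--0 [E]
  m54 ⊆ 110--0 [E]
  m58 ⊆ 1-101-,11-010
  m59 ⊆ 1-101-,111-11
  m61 ⊆ 1111-1 [E]
  m63 ⊆ -11111,111-11,1111-1
E = {-010--, -10000, 0-1001, 00010-, 010-11, 01111-, 10-011, 101-10, 110--0, 1111-1}
Petrick residual → 0-0101, 00-101, 1-101-
Cover = b'cd' + bc'd'e'f' + a'c'de'f + a'cd'e'f + a'b'de'f + a'b'c'de' + a'bc'ef + a'bcde + acd'e + ab'd'ef + ab'cef' + abc'f' + abcdf  |cover|=13

13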